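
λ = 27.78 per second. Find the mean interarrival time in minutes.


Mean interarrival time = 1/λ = 1/27.78 second = 0.03600 second
In minutes: 0.03600 × 0.0166667 = 0.0006000 min

Final: 0.0006000 min


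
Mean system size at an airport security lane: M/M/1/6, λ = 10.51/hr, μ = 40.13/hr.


ρ = 10.51/40.13 = 0.2619
L = ρ[1 − (K+1)ρ^K + Kρ^(K+1)] / [(1−ρ)(1−ρ^(K+1))]
Numerator: 0.2619·(1 − 7·0.0003227 + 6·0.00008452) = 0.261440
Denominator: (0.7381)·(0.999915) = 0.738039
L = 0.261440/0.738039 = 0.3542

Final: 0.3542


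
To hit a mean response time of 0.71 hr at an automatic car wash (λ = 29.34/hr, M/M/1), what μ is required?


W = 1/(μ−λ) ⇒ μ − λ = 1/W = 1/0.71 = 1.4085
μ = λ + 1/W = 29.34 + 1.4085 = 30.7485 per hr

Final: 30.7485 /hr


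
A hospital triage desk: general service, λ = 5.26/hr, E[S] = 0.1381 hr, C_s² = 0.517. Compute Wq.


ρ = λ·E[S] = 5.26·0.1381 = 0.7264
E[S²] = E[S]²(1+C_s²) = 0.1381²·(1+0.517) = 0.028932
Wq = λ·E[S²]/(2(1−ρ)) = 5.26·0.028932/(2·0.2736) = 0.27811 hr

Final: 0.27811 hr


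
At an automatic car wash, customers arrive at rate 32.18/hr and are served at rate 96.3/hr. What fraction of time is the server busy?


ρ = λ/μ = 32.18/96.3 = 0.3342

Final: 0.3342


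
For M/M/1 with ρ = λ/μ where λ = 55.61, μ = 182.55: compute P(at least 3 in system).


ρ = 55.61/182.55 = 0.3046
P(N ≥ n) = ρ^n = 0.3046^3 = 0.028269

Final: 0.028269


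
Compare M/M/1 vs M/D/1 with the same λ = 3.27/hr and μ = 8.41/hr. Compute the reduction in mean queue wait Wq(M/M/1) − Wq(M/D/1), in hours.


ρ = 3.27/8.41 = 0.3888
Wq(M/M/1) = ρ/(μ−λ) = 0.3888/5.14 = 0.07565 hr
Wq(M/D/1) = ρ/(2(μ−λ)) = 0.03782 hr
Savings = 0.07565 − 0.03782 = 0.03782 hr

Final: 0.03782 hr


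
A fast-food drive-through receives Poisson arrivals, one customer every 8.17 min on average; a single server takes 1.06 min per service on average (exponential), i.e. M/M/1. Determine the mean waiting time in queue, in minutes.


λ = 60/8.17 = 7.3439 /hr
μ = 60/1.06 = 56.6038 /hr
ρ = λ/μ = 7.3439/56.6038 = 0.1297
Wq = ρ/(μ−λ) = 0.1297/(56.6038−7.3439) = 0.002634 hr
In minutes: 0.002634·60 = 0.1580 min

Final: 0.1580 min


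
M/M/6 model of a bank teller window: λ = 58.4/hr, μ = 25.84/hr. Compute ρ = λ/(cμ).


ρ = λ/(cμ) = 58.4/(6·25.84) = 58.4/155.04 = 0.3767

Final: 0.3767


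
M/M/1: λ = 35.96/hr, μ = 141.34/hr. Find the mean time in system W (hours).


W = 1/(μ−λ) = 1/(141.34 − 35.96) = 1/105.38 = 0.009489 hr

Final: 0.009489 hr


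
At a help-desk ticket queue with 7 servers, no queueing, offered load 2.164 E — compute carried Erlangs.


B(7,2.164) = 0.005074 (Erlang-B)
Carried load = a(1 − B) = 2.164·(1 − 0.005074) = 2.164·0.994926 = 2.1530 E

Final: 2.1530 Erlangs


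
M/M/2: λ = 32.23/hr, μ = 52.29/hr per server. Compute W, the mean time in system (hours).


a = 0.6164; ρ = 0.3082; P₀ = 0.528836
Lq = P₀·a^c·ρ/(c!(1−ρ)²) = 0.06469
Wq = Lq/λ = 0.06469/32.23 = 0.002007 hr
W = Wq + 1/μ = 0.002007 + 0.01912 = 0.02113 hr

Final: 0.02113 hr


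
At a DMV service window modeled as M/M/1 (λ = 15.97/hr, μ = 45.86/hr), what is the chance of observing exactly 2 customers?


ρ = 15.97/45.86 = 0.3482
P_n = (1−ρ)·ρ^n = (1 − 0.3482)·0.3482^2 = 0.6518·0.121267 = 0.079038

Final: 0.079038


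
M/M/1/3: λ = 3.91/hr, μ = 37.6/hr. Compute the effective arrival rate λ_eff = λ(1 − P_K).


ρ = 0.1040; P_K = (1−ρ)ρ^3/(1−ρ^4) = 0.001008
λ_eff = λ(1 − P_K) = 3.91·(1 − 0.001008) = 3.91·0.998992 = 3.9061 /hr

Final: 3.9061 /hr


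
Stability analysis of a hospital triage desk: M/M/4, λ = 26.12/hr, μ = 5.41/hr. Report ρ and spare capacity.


Total capacity cμ = 4·5.41 = 21.64/hr
ρ = λ/(cμ) = 26.12/21.64 = 1.2070
Stable ⇔ ρ < 1: NO
Spare capacity = cμ − λ = 21.64 − 26.12 = -4.48/hr

Final: ρ = 1.2070; unstable; margin = -4.48/hr


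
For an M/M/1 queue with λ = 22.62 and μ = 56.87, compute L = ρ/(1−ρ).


ρ = λ/μ = 22.62/56.87 = 0.3977
L = ρ/(1−ρ) = 0.3977/(1 − 0.3977) = 0.3977/0.6023 = 0.6604

Final: 0.6604


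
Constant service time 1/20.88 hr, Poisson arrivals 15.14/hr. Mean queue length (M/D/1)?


ρ = 15.14/20.88 = 0.7251
M/D/1: Lq = ρ²/(2(1−ρ)) = 0.5258/(2·0.2749) = 0.95627

Final: 0.95627


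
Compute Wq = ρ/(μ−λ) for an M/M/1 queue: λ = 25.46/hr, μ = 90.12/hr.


ρ = 25.46/90.12 = 0.2825
Wq = ρ/(μ−λ) = 0.2825/(90.12 − 25.46) = 0.2825/64.66 = 0.004369 hr

Final: 0.004369 hr


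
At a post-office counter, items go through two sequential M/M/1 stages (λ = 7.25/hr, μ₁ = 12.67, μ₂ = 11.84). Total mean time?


Each node sees arrival rate λ = 7.25/hr (tandem ⇒ throughput preserved).
W₁ = 1/(μ₁−λ) = 1/(12.67−7.25) = 0.18450 hr
W₂ = 1/(μ₂−λ) = 1/(11.84−7.25) = 0.21786 hr
W_total = W₁ + W₂ = 0.18450 + 0.21786 = 0.40237 hr

Final: 0.40237 hr


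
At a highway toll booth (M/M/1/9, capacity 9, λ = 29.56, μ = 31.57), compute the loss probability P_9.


ρ = λ/μ = 29.56/31.57 = 0.9363
P_K = (1−ρ)ρ^K/(1−ρ^(K+1)) = (0.06367·0.553183)/(1 − 0.517963)
= 0.035220/0.482037 = 0.073065

Final: 0.073065


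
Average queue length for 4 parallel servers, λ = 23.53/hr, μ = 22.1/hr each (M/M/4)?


a = λ/μ = 1.0647; ρ = a/4 = 0.2662
P₀ = 0.344160
Lq = P₀·a^c·ρ / (c!·(1−ρ)²) = 0.344160·1.28505·0.2662/(24·0.53850)
= 0.009109

Final: 0.009109


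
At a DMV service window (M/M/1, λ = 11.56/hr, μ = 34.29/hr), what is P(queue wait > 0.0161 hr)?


ρ = 11.56/34.29 = 0.3371
P(Wq > t) = ρ·e^{−(μ−λ)t} = 0.3371·e^{−0.3660}
= 0.3371·0.693535 = 0.233808

Final: 0.233808


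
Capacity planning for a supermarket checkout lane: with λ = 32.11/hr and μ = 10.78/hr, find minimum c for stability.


Stability requires cμ > λ ⇔ c > λ/μ.
λ/μ = 32.11/10.78 = 2.9787
Minimum integer c = ⌊2.9787⌋ + 1 = 3
Check: 3·10.78 = 32.34 > 32.11, while 2·10.78 = 21.56 ≤ 32.11

Final: 3 servers


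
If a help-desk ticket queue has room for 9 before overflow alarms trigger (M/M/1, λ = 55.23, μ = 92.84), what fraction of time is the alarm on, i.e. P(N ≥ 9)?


ρ = 55.23/92.84 = 0.5949
P(N ≥ n) = ρ^n = 0.5949^9 = 0.009332

Final: 0.009332


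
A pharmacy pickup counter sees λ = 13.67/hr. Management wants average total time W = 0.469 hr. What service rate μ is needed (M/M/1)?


W = 1/(μ−λ) ⇒ μ − λ = 1/W = 1/0.469 = 2.1322
μ = λ + 1/W = 13.67 + 2.1322 = 15.8022 per hr

Final: 15.8022 /hr


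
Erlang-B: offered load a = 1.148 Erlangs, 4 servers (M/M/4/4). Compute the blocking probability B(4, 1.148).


B(c,a) = (a^c/c!) / Σ_{k=0}^{c} a^k/k!
a^4/4! = 0.072370
Σ terms (k=0..4): 1.00000 + 1.14800 + 0.65895 + 0.25216 + 0.07237 = 3.131481
B = 0.072370/3.131481 = 0.023110

Final: 0.023110


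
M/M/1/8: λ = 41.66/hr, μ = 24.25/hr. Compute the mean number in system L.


ρ = 41.66/24.25 = 1.7179
L = ρ[1 − (K+1)ρ^K + Kρ^(K+1)] / [(1−ρ)(1−ρ^(K+1))]
Numerator: 1.7179·(1 − 9·75.868270 + 8·130.336995) = 619.972146
Denominator: (-0.7179)·(-129.336995) = 92.855962
L = 619.972146/92.855962 = 6.6767

Final: 6.6767


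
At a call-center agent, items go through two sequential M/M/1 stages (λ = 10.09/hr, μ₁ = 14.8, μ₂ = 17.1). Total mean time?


Each node sees arrival rate λ = 10.09/hr (tandem ⇒ throughput preserved).
W₁ = 1/(μ₁−λ) = 1/(14.8−10.09) = 0.21231 hr
W₂ = 1/(μ₂−λ) = 1/(17.1−10.09) = 0.14265 hr
W_total = W₁ + W₂ = 0.21231 + 0.14265 = 0.35497 hr

Final: 0.35497 hr


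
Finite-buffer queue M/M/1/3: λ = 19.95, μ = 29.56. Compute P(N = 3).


ρ = λ/μ = 19.95/29.56 = 0.6749
P_K = (1−ρ)ρ^K/(1−ρ^(K+1)) = (0.3251·0.307408)/(1 − 0.207469)
= 0.099939/0.792531 = 0.126101

Final: 0.126101


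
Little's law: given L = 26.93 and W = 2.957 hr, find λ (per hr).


λ = L/W = 26.93/2.957 = 9.1072 /hr

Final: 9.1072 /hr


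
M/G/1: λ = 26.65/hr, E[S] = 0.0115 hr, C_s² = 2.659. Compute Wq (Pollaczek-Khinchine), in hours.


ρ = λ·E[S] = 26.65·0.0115 = 0.3065
E[S²] = E[S]²(1+C_s²) = 0.0115²·(1+2.659) = 0.0004839
Wq = λ·E[S²]/(2(1−ρ)) = 26.65·0.0004839/(2·0.6935) = 0.009297 hr

Final: 0.009297 hr


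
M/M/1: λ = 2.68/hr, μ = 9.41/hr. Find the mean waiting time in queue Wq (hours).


ρ = 2.68/9.41 = 0.2848
Wq = ρ/(μ−λ) = 0.2848/(9.41 − 2.68) = 0.2848/6.73 = 0.04232 hr

Final: 0.04232 hr


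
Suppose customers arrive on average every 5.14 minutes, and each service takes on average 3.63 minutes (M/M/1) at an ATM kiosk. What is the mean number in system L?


λ = 60/5.14 = 11.6732 /hr
μ = 60/3.63 = 16.5289 /hr
ρ = λ/μ = 11.6732/16.5289 = 0.7062
L = ρ/(1−ρ) = 0.7062/0.2938 = 2.4040

Final: 2.4040


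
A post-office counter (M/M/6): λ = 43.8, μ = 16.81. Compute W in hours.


a = 2.6056; ρ = 0.4343; P₀ = 0.073325
Lq = P₀·a^c·ρ/(c!(1−ρ)²) = 0.04324
Wq = Lq/λ = 0.04324/43.8 = 0.0009872 hr
W = Wq + 1/μ = 0.0009872 + 0.05949 = 0.06048 hr

Final: 0.06048 hr


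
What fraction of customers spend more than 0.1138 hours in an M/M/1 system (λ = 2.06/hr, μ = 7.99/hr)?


W ~ Exponential(μ−λ) for M/M/1.
μ − λ = 7.99 − 2.06 = 5.9300
P(W > t) = e^{−(μ−λ)t} = e^{−0.6748} = 0.509241

Final: 0.509241


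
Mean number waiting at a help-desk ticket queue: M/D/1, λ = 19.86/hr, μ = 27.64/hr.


ρ = 19.86/27.64 = 0.7185
M/D/1: Lq = ρ²/(2(1−ρ)) = 0.5163/(2·0.2815) = 0.91709

Final: 0.91709


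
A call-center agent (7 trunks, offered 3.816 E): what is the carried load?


B(7,3.816) = 0.053667 (Erlang-B)
Carried load = a(1 − B) = 3.816·(1 − 0.053667) = 3.816·0.946333 = 3.6112 E

Final: 3.6112 Erlangs


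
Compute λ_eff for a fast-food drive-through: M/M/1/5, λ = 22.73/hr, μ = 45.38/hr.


ρ = 0.5009; P_K = (1−ρ)ρ^5/(1−ρ^6) = 0.015988
λ_eff = λ(1 − P_K) = 22.73·(1 − 0.015988) = 22.73·0.984012 = 22.3666 /hr

Final: 22.3666 /hr


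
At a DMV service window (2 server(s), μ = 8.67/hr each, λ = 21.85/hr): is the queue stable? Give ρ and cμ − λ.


Total capacity cμ = 2·8.67 = 17.34/hr
ρ = λ/(cμ) = 21.85/17.34 = 1.2601
Stable ⇔ ρ < 1: NO
Spare capacity = cμ − λ = 17.34 − 21.85 = -4.51/hr

Final: ρ = 1.2601; unstable; margin = -4.51/hr


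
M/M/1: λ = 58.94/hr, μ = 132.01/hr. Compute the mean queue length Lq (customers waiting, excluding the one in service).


ρ = 58.94/132.01 = 0.4465
Lq = ρ²/(1−ρ) = 0.1993/0.5535 = 0.3601

Final: 0.3601


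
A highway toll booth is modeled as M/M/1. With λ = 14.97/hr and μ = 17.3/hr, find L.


ρ = λ/μ = 14.97/17.3 = 0.8653
L = ρ/(1−ρ) = 0.8653/(1 − 0.8653) = 0.8653/0.1347 = 6.4249

Final: 6.4249


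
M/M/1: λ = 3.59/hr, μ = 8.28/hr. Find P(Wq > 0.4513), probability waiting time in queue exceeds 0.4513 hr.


ρ = 3.59/8.28 = 0.4336
P(Wq > t) = ρ·e^{−(μ−λ)t} = 0.4336·e^{−2.1166}
= 0.4336·0.120441 = 0.052220

Final: 0.052220


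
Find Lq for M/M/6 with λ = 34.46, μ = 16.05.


a = λ/μ = 2.1470; ρ = a/6 = 0.3578
P₀ = 0.116564
Lq = P₀·a^c·ρ / (c!·(1−ρ)²) = 0.116564·97.95834·0.3578/(720·0.41237)
= 0.01376

Final: 0.01376


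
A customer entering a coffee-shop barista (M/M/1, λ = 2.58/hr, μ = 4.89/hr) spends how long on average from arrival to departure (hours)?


W = 1/(μ−λ) = 1/(4.89 − 2.58) = 1/2.31 = 0.4329 hr

Final: 0.4329 hr


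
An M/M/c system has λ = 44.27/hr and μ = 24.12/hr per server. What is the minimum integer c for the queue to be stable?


Stability requires cμ > λ ⇔ c > λ/μ.
λ/μ = 44.27/24.12 = 1.8354
Minimum integer c = ⌊1.8354⌋ + 1 = 2
Check: 2·24.12 = 48.24 > 44.27, while 1·24.12 = 24.12 ≤ 44.27

Final: 2 servers


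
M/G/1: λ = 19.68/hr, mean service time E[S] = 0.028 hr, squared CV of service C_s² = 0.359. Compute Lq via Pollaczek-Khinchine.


ρ = λ·E[S] = 19.68·0.028 = 0.5510
Lq = ρ²(1+C_s²)/(2(1−ρ)) = 0.3036·(1+0.359)/(2·0.4490)
= 0.3036·1.3590/0.8979 = 0.45957

Final: 0.45957


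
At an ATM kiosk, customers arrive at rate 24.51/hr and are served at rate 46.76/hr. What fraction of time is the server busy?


ρ = λ/μ = 24.51/46.76 = 0.5242

Final: 0.5242


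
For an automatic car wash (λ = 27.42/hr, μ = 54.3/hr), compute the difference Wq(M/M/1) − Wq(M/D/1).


ρ = 27.42/54.3 = 0.5050
Wq(M/M/1) = ρ/(μ−λ) = 0.5050/26.88 = 0.01879 hr
Wq(M/D/1) = ρ/(2(μ−λ)) = 0.009393 hr
Savings = 0.01879 − 0.009393 = 0.009393 hr

Final: 0.009393 hr


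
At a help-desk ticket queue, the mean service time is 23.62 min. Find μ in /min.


μ = 1/(service time) in consistent units.
1 minute = 1 min, so μ = 1/23.62 = 0.04234 per minute

Final: 0.04234 /min


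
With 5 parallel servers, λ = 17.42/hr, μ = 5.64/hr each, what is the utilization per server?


ρ = λ/(cμ) = 17.42/(5·5.64) = 17.42/28.20 = 0.6177

Final: 0.6177


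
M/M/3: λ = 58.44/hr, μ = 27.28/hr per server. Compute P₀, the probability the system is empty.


a = λ/μ = 58.44/27.28 = 2.1422; ρ = a/c = 0.7141
Σ_{k=0}^{2} a^k/k! (terms k=0..2) = 1.00000 + 2.14223 + 2.29457 = 5.43680
Tail: a^3/(3!(1−ρ)) = 9.83100/(6·0.2859) = 5.73055
P₀ = 1/(5.43680 + 5.73055) = 1/11.16735 = 0.089547

Final: 0.089547


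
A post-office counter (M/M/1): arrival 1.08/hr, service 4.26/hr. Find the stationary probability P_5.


ρ = 1.08/4.26 = 0.2535
P_n = (1−ρ)·ρ^n = (1 − 0.2535)·0.2535^5 = 0.7465·0.001047 = 0.0007818

Final: 0.0007818


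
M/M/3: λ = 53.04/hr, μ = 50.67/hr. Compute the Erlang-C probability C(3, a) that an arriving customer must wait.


a = λ/μ = 1.0468; ρ = a/3 = 0.3489
P₀ = 0.346230 (from M/M/c formula)
C(c,a) = [a^c/(c!(1−ρ))]·P₀ = [1.14699/(6·0.6511)]·0.346230
= 0.29361·0.346230 = 0.101658

Final: 0.101658


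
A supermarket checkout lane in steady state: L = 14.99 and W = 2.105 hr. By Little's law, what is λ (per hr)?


λ = L/W = 14.99/2.105 = 7.1211 /hr

Final: 7.1211 /hr


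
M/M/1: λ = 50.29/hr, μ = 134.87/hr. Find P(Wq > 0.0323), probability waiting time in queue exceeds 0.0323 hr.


ρ = 50.29/134.87 = 0.3729
P(Wq > t) = ρ·e^{−(μ−λ)t} = 0.3729·e^{−2.7319}
= 0.3729·0.065093 = 0.024272

Final: 0.024272


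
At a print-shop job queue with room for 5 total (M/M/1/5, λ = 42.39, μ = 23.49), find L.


ρ = 42.39/23.49 = 1.8046
L = ρ[1 − (K+1)ρ^K + Kρ^(K+1)] / [(1−ρ)(1−ρ^(K+1))]
Numerator: 1.8046·(1 − 6·19.138240 + 5·34.536824) = 106.209020
Denominator: (-0.8046)·(-33.536824) = 26.983652
L = 106.209020/26.983652 = 3.9361

Final: 3.9361


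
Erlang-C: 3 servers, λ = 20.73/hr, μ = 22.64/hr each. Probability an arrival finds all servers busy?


a = λ/μ = 0.9156; ρ = a/3 = 0.3052
P₀ = 0.396986 (from M/M/c formula)
C(c,a) = [a^c/(c!(1−ρ))]·P₀ = [0.76766/(6·0.6948)]·0.396986
= 0.18415·0.396986 = 0.073104

Final: 0.073104


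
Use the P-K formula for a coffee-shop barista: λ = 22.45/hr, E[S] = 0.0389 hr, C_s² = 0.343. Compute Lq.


ρ = λ·E[S] = 22.45·0.0389 = 0.8733
Lq = ρ²(1+C_s²)/(2(1−ρ)) = 0.7627·(1+0.343)/(2·0.1267)
= 0.7627·1.3430/0.2534 = 4.04221

Final: 4.04221


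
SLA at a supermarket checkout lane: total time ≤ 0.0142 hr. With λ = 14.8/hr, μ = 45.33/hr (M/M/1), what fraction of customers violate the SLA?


W ~ Exponential(μ−λ) for M/M/1.
μ − λ = 45.33 − 14.8 = 30.5300
P(W > t) = e^{−(μ−λ)t} = e^{−0.4335} = 0.648219

Final: 0.648219


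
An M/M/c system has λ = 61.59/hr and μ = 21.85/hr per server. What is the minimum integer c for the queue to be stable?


Stability requires cμ > λ ⇔ c > λ/μ.
λ/μ = 61.59/21.85 = 2.8188
Minimum integer c = ⌊2.8188⌋ + 1 = 3
Check: 3·21.85 = 65.55 > 61.59, while 2·21.85 = 43.70 ≤ 61.59

Final: 3 servers


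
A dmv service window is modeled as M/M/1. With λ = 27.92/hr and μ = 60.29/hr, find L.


ρ = λ/μ = 27.92/60.29 = 0.4631
L = ρ/(1−ρ) = 0.4631/(1 − 0.4631) = 0.4631/0.5369 = 0.8625

Final: 0.8625


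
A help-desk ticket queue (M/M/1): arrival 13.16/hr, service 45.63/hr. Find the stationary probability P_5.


ρ = 13.16/45.63 = 0.2884
P_n = (1−ρ)·ρ^n = (1 − 0.2884)·0.2884^5 = 0.7116·0.001995 = 0.001420

Final: 0.001420


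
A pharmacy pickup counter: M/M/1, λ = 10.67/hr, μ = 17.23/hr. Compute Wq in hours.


ρ = 10.67/17.23 = 0.6193
Wq = ρ/(μ−λ) = 0.6193/(17.23 − 10.67) = 0.6193/6.56 = 0.09440 hr

Final: 0.09440 hr


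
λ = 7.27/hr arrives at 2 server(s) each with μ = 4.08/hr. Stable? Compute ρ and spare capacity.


Total capacity cμ = 2·4.08 = 8.16/hr
ρ = λ/(cμ) = 7.27/8.16 = 0.8909
Stable ⇔ ρ < 1: YES
Spare capacity = cμ − λ = 8.16 − 7.27 = 0.89/hr

Final: ρ = 0.8909; stable; margin = 0.89/hr


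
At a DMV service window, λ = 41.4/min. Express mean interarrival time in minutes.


Mean interarrival time = 1/λ = 1/41.4 minute = 0.02415 minute
In minutes: 0.02415 × 1 = 0.02415 min

Final: 0.02415 min


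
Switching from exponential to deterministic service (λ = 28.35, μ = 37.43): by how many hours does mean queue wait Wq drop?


ρ = 28.35/37.43 = 0.7574
Wq(M/M/1) = ρ/(μ−λ) = 0.7574/9.08 = 0.08342 hr
Wq(M/D/1) = ρ/(2(μ−λ)) = 0.04171 hr
Savings = 0.08342 − 0.04171 = 0.04171 hr

Final: 0.04171 hr


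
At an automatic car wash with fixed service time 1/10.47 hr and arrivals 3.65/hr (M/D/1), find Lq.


ρ = 3.65/10.47 = 0.3486
M/D/1: Lq = ρ²/(2(1−ρ)) = 0.1215/(2·0.6514) = 0.09329

Final: 0.09329


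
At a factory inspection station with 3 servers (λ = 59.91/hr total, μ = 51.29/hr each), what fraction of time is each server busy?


ρ = λ/(cμ) = 59.91/(3·51.29) = 59.91/153.87 = 0.3894

Final: 0.3894


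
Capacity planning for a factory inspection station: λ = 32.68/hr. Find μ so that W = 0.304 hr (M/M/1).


W = 1/(μ−λ) ⇒ μ − λ = 1/W = 1/0.304 = 3.2895
μ = λ + 1/W = 32.68 + 3.2895 = 35.9695 per hr

Final: 35.9695 /hr


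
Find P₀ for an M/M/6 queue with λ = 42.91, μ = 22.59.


a = λ/μ = 42.91/22.59 = 1.8995; ρ = a/c = 0.3166
Σ_{k=0}^{5} a^k/k! (terms k=0..5) = 1.00000 + 1.89951 + 1.80407 + 1.14229 + 0.54245 + 0.20608 = 6.59440
Tail: a^6/(6!(1−ρ)) = 46.97358/(720·0.6834) = 0.09546
P₀ = 1/(6.59440 + 0.09546) = 1/6.68986 = 0.149480

Final: 0.149480


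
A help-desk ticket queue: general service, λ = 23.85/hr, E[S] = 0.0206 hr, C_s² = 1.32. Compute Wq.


ρ = λ·E[S] = 23.85·0.0206 = 0.4913
E[S²] = E[S]²(1+C_s²) = 0.0206²·(1+1.32) = 0.0009845
Wq = λ·E[S²]/(2(1−ρ)) = 23.85·0.0009845/(2·0.5087) = 0.02308 hr

Final: 0.02308 hr


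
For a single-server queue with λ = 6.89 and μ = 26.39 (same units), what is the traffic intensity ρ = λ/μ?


ρ = λ/μ = 6.89/26.39 = 0.2611

Final: 0.2611


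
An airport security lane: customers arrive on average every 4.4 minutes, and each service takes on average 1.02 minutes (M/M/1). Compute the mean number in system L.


λ = 60/4.4 = 13.6364 /hr
μ = 60/1.02 = 58.8235 /hr
ρ = λ/μ = 13.6364/58.8235 = 0.2318
L = ρ/(1−ρ) = 0.2318/0.7682 = 0.3018

Final: 0.3018


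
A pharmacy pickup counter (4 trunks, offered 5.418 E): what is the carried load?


B(4,5.418) = 0.429955 (Erlang-B)
Carried load = a(1 − B) = 5.418·(1 − 0.429955) = 5.418·0.570045 = 3.0885 E

Final: 3.0885 Erlangs


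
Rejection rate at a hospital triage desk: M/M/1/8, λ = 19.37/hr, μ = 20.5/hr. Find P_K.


ρ = λ/μ = 19.37/20.5 = 0.9449
P_K = (1−ρ)ρ^K/(1−ρ^(K+1)) = (0.05512·0.635340)/(1 − 0.600319)
= 0.035021/0.399681 = 0.087623

Final: 0.087623


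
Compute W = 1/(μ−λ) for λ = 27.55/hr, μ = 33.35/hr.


W = 1/(μ−λ) = 1/(33.35 − 27.55) = 1/5.80 = 0.1724 hr

Final: 0.1724 hr


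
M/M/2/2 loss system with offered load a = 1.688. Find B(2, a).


B(c,a) = (a^c/c!) / Σ_{k=0}^{c} a^k/k!
a^2/2! = 1.424672
Σ terms (k=0..2): 1.00000 + 1.68800 + 1.42467 = 4.112672
B = 1.424672/4.112672 = 0.346410

Final: 0.346410


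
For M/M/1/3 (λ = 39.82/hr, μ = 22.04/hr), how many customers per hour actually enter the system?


ρ = 1.8067; P_K = (1−ρ)ρ^3/(1−ρ^4) = 0.492755
λ_eff = λ(1 − P_K) = 39.82·(1 − 0.492755) = 39.82·0.507245 = 20.1985 /hr

Final: 20.1985 /hr


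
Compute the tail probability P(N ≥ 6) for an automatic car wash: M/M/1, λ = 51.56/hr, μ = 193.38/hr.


ρ = 51.56/193.38 = 0.2666
P(N ≥ n) = ρ^n = 0.2666^6 = 0.0003593

Final: 0.0003593


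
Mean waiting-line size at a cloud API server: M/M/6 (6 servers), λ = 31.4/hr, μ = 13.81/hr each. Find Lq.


a = λ/μ = 2.2737; ρ = a/6 = 0.3790
P₀ = 0.102599
Lq = P₀·a^c·ρ / (c!·(1−ρ)²) = 0.102599·138.17066·0.3790/(720·0.38570)
= 0.01934

Final: 0.01934


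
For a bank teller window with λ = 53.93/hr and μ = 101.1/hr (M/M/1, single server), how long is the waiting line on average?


ρ = 53.93/101.1 = 0.5334
Lq = ρ²/(1−ρ) = 0.2845/0.4666 = 0.6099

Final: 0.6099


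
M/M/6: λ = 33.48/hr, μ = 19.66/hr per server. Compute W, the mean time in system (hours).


a = 1.7030; ρ = 0.2838; P₀ = 0.182045
Lq = P₀·a^c·ρ/(c!(1−ρ)²) = 0.003412
Wq = Lq/λ = 0.003412/33.48 = 0.0001019 hr
W = Wq + 1/μ = 0.0001019 + 0.05086 = 0.05097 hr

Final: 0.05097 hr


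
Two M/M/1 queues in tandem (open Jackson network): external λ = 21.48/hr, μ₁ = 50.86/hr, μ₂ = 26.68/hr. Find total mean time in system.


Each node sees arrival rate λ = 21.48/hr (tandem ⇒ throughput preserved).
W₁ = 1/(μ₁−λ) = 1/(50.86−21.48) = 0.03404 hr
W₂ = 1/(μ₂−λ) = 1/(26.68−21.48) = 0.19231 hr
W_total = W₁ + W₂ = 0.03404 + 0.19231 = 0.22634 hr

Final: 0.22634 hr


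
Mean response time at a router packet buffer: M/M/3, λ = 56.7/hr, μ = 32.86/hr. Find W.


a = 1.7255; ρ = 0.5752; P₀ = 0.160523
Lq = P₀·a^c·ρ/(c!(1−ρ)²) = 0.43802
Wq = Lq/λ = 0.43802/56.7 = 0.007725 hr
W = Wq + 1/μ = 0.007725 + 0.03043 = 0.03816 hr

Final: 0.03816 hr


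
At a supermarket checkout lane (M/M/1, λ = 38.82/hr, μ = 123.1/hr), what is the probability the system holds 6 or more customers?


ρ = 38.82/123.1 = 0.3154
P(N ≥ n) = ρ^n = 0.3154^6 = 0.0009835

Final: 0.0009835


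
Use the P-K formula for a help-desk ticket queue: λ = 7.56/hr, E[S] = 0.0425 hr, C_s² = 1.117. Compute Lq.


ρ = λ·E[S] = 7.56·0.0425 = 0.3213
Lq = ρ²(1+C_s²)/(2(1−ρ)) = 0.1032·(1+1.117)/(2·0.6787)
= 0.1032·2.1170/1.3574 = 0.16100

Final: 0.16100


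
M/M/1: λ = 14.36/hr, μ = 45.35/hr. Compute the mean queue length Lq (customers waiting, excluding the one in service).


ρ = 14.36/45.35 = 0.3166
Lq = ρ²/(1−ρ) = 0.1003/0.6834 = 0.1467

Final: 0.1467


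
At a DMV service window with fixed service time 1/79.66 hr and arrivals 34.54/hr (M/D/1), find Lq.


ρ = 34.54/79.66 = 0.4336
M/D/1: Lq = ρ²/(2(1−ρ)) = 0.1880/(2·0.5664) = 0.16596

Final: 0.16596


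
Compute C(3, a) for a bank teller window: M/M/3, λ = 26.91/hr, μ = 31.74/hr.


a = λ/μ = 0.8478; ρ = a/3 = 0.2826
P₀ = 0.425747 (from M/M/c formula)
C(c,a) = [a^c/(c!(1−ρ))]·P₀ = [0.60943/(6·0.7174)]·0.425747
= 0.14158·0.425747 = 0.060279

Final: 0.060279


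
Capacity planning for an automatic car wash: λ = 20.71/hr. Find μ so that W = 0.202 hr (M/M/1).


W = 1/(μ−λ) ⇒ μ − λ = 1/W = 1/0.202 = 4.9505
μ = λ + 1/W = 20.71 + 4.9505 = 25.6605 per hr

Final: 25.6605 /hr


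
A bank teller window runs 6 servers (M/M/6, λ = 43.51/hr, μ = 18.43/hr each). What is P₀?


a = λ/μ = 43.51/18.43 = 2.3608; ρ = a/c = 0.3935
Σ_{k=0}^{5} a^k/k! (terms k=0..5) = 1.00000 + 2.36082 + 2.78675 + 2.19301 + 1.29433 + 0.61114 = 10.24604
Tail: a^6/(6!(1−ρ)) = 173.13405/(720·0.6065) = 0.39646
P₀ = 1/(10.24604 + 0.39646) = 1/10.64250 = 0.093963

Final: 0.093963


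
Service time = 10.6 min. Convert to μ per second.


μ = 1/(service time) in consistent units.
1 second = 0.0166667 min, so μ = 0.0166667/10.6 = 0.001572 per second

Final: 0.001572 /sec


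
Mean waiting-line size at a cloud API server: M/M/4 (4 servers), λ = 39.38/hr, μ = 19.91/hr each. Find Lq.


a = λ/μ = 1.9779; ρ = a/4 = 0.4945
P₀ = 0.133601
Lq = P₀·a^c·ρ / (c!·(1−ρ)²) = 0.133601·15.30445·0.4945/(24·0.25556)
= 0.16484

Final: 0.16484


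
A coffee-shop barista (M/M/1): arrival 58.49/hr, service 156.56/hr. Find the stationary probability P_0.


ρ = 58.49/156.56 = 0.3736
P_n = (1−ρ)·ρ^n = (1 − 0.3736)·0.3736^0 = 0.6264·1.000000 = 0.626405

Final: 0.626405


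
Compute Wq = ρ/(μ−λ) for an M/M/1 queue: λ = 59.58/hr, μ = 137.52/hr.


ρ = 59.58/137.52 = 0.4332
Wq = ρ/(μ−λ) = 0.4332/(137.52 − 59.58) = 0.4332/77.94 = 0.005559 hr

Final: 0.005559 hr


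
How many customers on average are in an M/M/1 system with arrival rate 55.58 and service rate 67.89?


ρ = λ/μ = 55.58/67.89 = 0.8187
L = ρ/(1−ρ) = 0.8187/(1 − 0.8187) = 0.8187/0.1813 = 4.5150

Final: 4.5150


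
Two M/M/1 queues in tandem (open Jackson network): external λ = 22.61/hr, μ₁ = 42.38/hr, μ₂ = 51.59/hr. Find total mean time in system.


Each node sees arrival rate λ = 22.61/hr (tandem ⇒ throughput preserved).
W₁ = 1/(μ₁−λ) = 1/(42.38−22.61) = 0.05058 hr
W₂ = 1/(μ₂−λ) = 1/(51.59−22.61) = 0.03451 hr
W_total = W₁ + W₂ = 0.05058 + 0.03451 = 0.08509 hr

Final: 0.08509 hr


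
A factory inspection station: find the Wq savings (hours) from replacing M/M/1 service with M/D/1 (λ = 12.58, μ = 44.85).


ρ = 12.58/44.85 = 0.2805
Wq(M/M/1) = ρ/(μ−λ) = 0.2805/32.27 = 0.008692 hr
Wq(M/D/1) = ρ/(2(μ−λ)) = 0.004346 hr
Savings = 0.008692 − 0.004346 = 0.004346 hr

Final: 0.004346 hr


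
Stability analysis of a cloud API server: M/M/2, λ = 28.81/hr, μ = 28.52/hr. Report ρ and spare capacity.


Total capacity cμ = 2·28.52 = 57.04/hr
ρ = λ/(cμ) = 28.81/57.04 = 0.5051
Stable ⇔ ρ < 1: YES
Spare capacity = cμ − λ = 57.04 − 28.81 = 28.23/hr

Final: ρ = 0.5051; stable; margin = 28.23/hr


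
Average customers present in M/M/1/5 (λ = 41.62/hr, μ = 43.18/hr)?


ρ = 41.62/43.18 = 0.9639
L = ρ[1 − (K+1)ρ^K + Kρ^(K+1)] / [(1−ρ)(1−ρ^(K+1))]
Numerator: 0.9639·(1 − 6·0.831950 + 5·0.801893) = 0.017125
Denominator: (0.03613)·(0.198107) = 0.007157
L = 0.017125/0.007157 = 2.3928

Final: 2.3928


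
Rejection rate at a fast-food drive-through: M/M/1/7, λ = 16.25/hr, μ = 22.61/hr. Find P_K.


ρ = λ/μ = 16.25/22.61 = 0.7187
P_K = (1−ρ)ρ^K/(1−ρ^(K+1)) = (0.2813·0.099053)/(1 − 0.071191)
= 0.027863/0.928809 = 0.029999

Final: 0.029999


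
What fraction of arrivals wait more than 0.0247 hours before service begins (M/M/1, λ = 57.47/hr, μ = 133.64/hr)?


ρ = 57.47/133.64 = 0.4300
P(Wq > t) = ρ·e^{−(μ−λ)t} = 0.4300·e^{−1.8814}
= 0.4300·0.152377 = 0.065527

Final: 0.065527


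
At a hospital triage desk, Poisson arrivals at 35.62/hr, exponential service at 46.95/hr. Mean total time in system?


W = 1/(μ−λ) = 1/(46.95 − 35.62) = 1/11.33 = 0.08826 hr

Final: 0.08826 hr


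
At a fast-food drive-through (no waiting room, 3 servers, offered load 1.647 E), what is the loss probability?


B(c,a) = (a^c/c!) / Σ_{k=0}^{c} a^k/k!
a^3/3! = 0.744611
Σ terms (k=0..3): 1.00000 + 1.64700 + 1.35630 + 0.74461 = 4.747916
B = 0.744611/4.747916 = 0.156829

Final: 0.156829


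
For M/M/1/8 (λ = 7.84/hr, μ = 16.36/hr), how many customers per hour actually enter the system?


ρ = 0.4792; P_K = (1−ρ)ρ^8/(1−ρ^9) = 0.001450
λ_eff = λ(1 − P_K) = 7.84·(1 − 0.001450) = 7.84·0.998550 = 7.8286 /hr

Final: 7.8286 /hr


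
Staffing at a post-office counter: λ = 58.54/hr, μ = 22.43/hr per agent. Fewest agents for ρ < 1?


Stability requires cμ > λ ⇔ c > λ/μ.
λ/μ = 58.54/22.43 = 2.6099
Minimum integer c = ⌊2.6099⌋ + 1 = 3
Check: 3·22.43 = 67.29 > 58.54, while 2·22.43 = 44.86 ≤ 58.54

Final: 3 servers


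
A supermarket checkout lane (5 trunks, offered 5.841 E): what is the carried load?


B(5,5.841) = 0.349155 (Erlang-B)
Carried load = a(1 − B) = 5.841·(1 − 0.349155) = 5.841·0.650845 = 3.8016 E

Final: 3.8016 Erlangs


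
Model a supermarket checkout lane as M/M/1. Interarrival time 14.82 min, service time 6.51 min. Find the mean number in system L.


λ = 60/14.82 = 4.0486 /hr
μ = 60/6.51 = 9.2166 /hr
ρ = λ/μ = 4.0486/9.2166 = 0.4393
L = ρ/(1−ρ) = 0.4393/0.5607 = 0.7834

Final: 0.7834


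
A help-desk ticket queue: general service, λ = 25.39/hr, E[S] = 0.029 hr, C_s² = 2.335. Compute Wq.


ρ = λ·E[S] = 25.39·0.029 = 0.7363
E[S²] = E[S]²(1+C_s²) = 0.029²·(1+2.335) = 0.002805
Wq = λ·E[S²]/(2(1−ρ)) = 25.39·0.002805/(2·0.2637) = 0.13503 hr

Final: 0.13503 hr


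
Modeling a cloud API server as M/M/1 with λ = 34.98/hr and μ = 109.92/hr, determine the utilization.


ρ = λ/μ = 34.98/109.92 = 0.3182

Final: 0.3182


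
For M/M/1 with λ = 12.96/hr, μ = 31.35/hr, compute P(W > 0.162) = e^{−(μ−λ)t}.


W ~ Exponential(μ−λ) for M/M/1.
μ − λ = 31.35 − 12.96 = 18.3900
P(W > t) = e^{−(μ−λ)t} = e^{−2.9792} = 0.050835

Final: 0.050835


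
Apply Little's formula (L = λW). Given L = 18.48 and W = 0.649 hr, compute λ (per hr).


λ = L/W = 18.48/0.649 = 28.4746 /hr

Final: 28.4746 /hr


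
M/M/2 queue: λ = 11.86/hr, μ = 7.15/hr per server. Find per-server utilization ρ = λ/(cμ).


ρ = λ/(cμ) = 11.86/(2·7.15) = 11.86/14.30 = 0.8294

Final: 0.8294


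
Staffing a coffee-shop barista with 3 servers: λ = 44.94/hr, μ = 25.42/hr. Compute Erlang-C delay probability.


a = λ/μ = 1.7679; ρ = a/3 = 0.5893
P₀ = 0.152139 (from M/M/c formula)
C(c,a) = [a^c/(c!(1−ρ))]·P₀ = [5.52551/(6·0.4107)]·0.152139
= 2.24231·0.152139 = 0.341143

Final: 0.341143


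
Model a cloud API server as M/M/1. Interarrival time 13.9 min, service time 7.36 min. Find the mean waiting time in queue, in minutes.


λ = 60/13.9 = 4.3165 /hr
μ = 60/7.36 = 8.1522 /hr
ρ = λ/μ = 4.3165/8.1522 = 0.5295
Wq = ρ/(μ−λ) = 0.5295/(8.1522−4.3165) = 0.13805 hr
In minutes: 0.13805·60 = 8.283 min

Final: 8.283 min


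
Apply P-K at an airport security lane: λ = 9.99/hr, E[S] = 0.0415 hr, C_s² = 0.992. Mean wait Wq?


ρ = λ·E[S] = 9.99·0.0415 = 0.4146
E[S²] = E[S]²(1+C_s²) = 0.0415²·(1+0.992) = 0.003431
Wq = λ·E[S²]/(2(1−ρ)) = 9.99·0.003431/(2·0.5854) = 0.02927 hr

Final: 0.02927 hr


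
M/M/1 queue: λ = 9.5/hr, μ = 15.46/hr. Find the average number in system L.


ρ = λ/μ = 9.5/15.46 = 0.6145
L = ρ/(1−ρ) = 0.6145/(1 − 0.6145) = 0.6145/0.3855 = 1.5940

Final: 1.5940


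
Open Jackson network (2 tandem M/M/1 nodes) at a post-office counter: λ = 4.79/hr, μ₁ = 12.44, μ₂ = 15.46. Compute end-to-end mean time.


Each node sees arrival rate λ = 4.79/hr (tandem ⇒ throughput preserved).
W₁ = 1/(μ₁−λ) = 1/(12.44−4.79) = 0.13072 hr
W₂ = 1/(μ₂−λ) = 1/(15.46−4.79) = 0.09372 hr
W_total = W₁ + W₂ = 0.13072 + 0.09372 = 0.22444 hr

Final: 0.22444 hr


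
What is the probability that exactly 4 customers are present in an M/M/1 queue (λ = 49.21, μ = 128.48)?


ρ = 49.21/128.48 = 0.3830
P_n = (1−ρ)·ρ^n = (1 − 0.3830)·0.3830^4 = 0.6170·0.021521 = 0.013278

Final: 0.013278


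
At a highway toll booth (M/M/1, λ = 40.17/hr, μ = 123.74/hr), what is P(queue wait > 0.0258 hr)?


ρ = 40.17/123.74 = 0.3246
P(Wq > t) = ρ·e^{−(μ−λ)t} = 0.3246·e^{−2.1561}
= 0.3246·0.115775 = 0.037584

Final: 0.037584


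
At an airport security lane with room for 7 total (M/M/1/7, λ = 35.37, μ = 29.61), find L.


ρ = 35.37/29.61 = 1.1945
L = ρ[1 − (K+1)ρ^K + Kρ^(K+1)] / [(1−ρ)(1−ρ^(K+1))]
Numerator: 1.1945·(1 − 8·3.470376 + 7·4.145465) = 2.693952
Denominator: (-0.1945)·(-3.145465) = 0.611884
L = 2.693952/0.611884 = 4.4027

Final: 4.4027


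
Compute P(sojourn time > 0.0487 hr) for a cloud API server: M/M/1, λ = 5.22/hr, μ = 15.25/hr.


W ~ Exponential(μ−λ) for M/M/1.
μ − λ = 15.25 − 5.22 = 10.0300
P(W > t) = e^{−(μ−λ)t} = e^{−0.4885} = 0.613570

Final: 0.613570


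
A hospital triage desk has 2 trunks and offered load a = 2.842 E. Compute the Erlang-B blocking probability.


B(c,a) = (a^c/c!) / Σ_{k=0}^{c} a^k/k!
a^2/2! = 4.038482
Σ terms (k=0..2): 1.00000 + 2.84200 + 4.03848 = 7.880482
B = 4.038482/7.880482 = 0.512466

Final: 0.512466


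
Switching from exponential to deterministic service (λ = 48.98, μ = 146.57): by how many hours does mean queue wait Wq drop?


ρ = 48.98/146.57 = 0.3342
Wq(M/M/1) = ρ/(μ−λ) = 0.3342/97.59 = 0.003424 hr
Wq(M/D/1) = ρ/(2(μ−λ)) = 0.001712 hr
Savings = 0.003424 − 0.001712 = 0.001712 hr

Final: 0.001712 hr


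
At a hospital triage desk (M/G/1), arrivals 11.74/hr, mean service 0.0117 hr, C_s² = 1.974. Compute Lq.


ρ = λ·E[S] = 11.74·0.0117 = 0.1374
Lq = ρ²(1+C_s²)/(2(1−ρ)) = 0.01887·(1+1.974)/(2·0.8626)
= 0.01887·2.9740/1.7253 = 0.03252

Final: 0.03252


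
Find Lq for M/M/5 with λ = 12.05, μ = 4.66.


a = λ/μ = 2.5858; ρ = a/5 = 0.5172
P₀ = 0.073157
Lq = P₀·a^c·ρ / (c!·(1−ρ)²) = 0.073157·115.61273·0.5172/(120·0.23313)
= 0.15636

Final: 0.15636


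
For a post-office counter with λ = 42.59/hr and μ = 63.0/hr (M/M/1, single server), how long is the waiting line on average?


ρ = 42.59/63.0 = 0.6760
Lq = ρ²/(1−ρ) = 0.4570/0.3240 = 1.4107

Final: 1.4107


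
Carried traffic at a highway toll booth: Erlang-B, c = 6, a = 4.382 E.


B(6,4.382) = 0.145319 (Erlang-B)
Carried load = a(1 − B) = 4.382·(1 − 0.145319) = 4.382·0.854681 = 3.7452 E

Final: 3.7452 Erlangs


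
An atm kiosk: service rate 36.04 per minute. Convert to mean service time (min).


Mean service time = 1/μ = 1/36.04 minute = 0.02775 minute
In minutes: 0.02775 × 1 = 0.02775 min

Final: 0.02775 min


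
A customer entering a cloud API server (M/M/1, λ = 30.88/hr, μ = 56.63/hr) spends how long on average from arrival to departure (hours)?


W = 1/(μ−λ) = 1/(56.63 − 30.88) = 1/25.75 = 0.03883 hr

Final: 0.03883 hr


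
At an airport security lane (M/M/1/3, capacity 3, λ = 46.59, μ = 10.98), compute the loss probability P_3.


ρ = λ/μ = 46.59/10.98 = 4.2432
P_K = (1−ρ)ρ^K/(1−ρ^(K+1)) = (-3.2432·76.396086)/(1 − 324.161536)
= -247.765449/-323.161536 = 0.766692

Final: 0.766692


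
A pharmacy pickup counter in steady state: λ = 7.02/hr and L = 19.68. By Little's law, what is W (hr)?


W = L/λ = 19.68/7.02 = 2.8034 hr

Final: 2.8034 hr


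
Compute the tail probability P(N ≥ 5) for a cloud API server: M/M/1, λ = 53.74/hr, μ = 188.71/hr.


ρ = 53.74/188.71 = 0.2848
P(N ≥ n) = ρ^n = 0.2848^5 = 0.001873

Final: 0.001873


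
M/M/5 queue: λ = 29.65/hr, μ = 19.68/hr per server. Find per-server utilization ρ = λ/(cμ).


ρ = λ/(cμ) = 29.65/(5·19.68) = 29.65/98.40 = 0.3013

Final: 0.3013


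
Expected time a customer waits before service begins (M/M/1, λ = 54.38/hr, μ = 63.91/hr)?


ρ = 54.38/63.91 = 0.8509
Wq = ρ/(μ−λ) = 0.8509/(63.91 − 54.38) = 0.8509/9.53 = 0.08928 hr

Final: 0.08928 hr


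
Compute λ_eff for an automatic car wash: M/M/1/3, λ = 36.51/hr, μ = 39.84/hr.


ρ = 0.9164; P_K = (1−ρ)ρ^3/(1−ρ^4) = 0.218280
λ_eff = λ(1 − P_K) = 36.51·(1 − 0.218280) = 36.51·0.781720 = 28.5406 /hr

Final: 28.5406 /hr


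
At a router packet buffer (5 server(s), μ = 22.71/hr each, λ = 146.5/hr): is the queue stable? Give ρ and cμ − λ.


Total capacity cμ = 5·22.71 = 113.55/hr
ρ = λ/(cμ) = 146.5/113.55 = 1.2902
Stable ⇔ ρ < 1: NO
Spare capacity = cμ − λ = 113.55 − 146.5 = -32.95/hr

Final: ρ = 1.2902; unstable; margin = -32.95/hr


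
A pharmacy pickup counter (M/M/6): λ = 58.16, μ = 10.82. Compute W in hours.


a = 5.3752; ρ = 0.8959; P₀ = 0.002270
Lq = P₀·a^c·ρ/(c!(1−ρ)²) = 6.28215
Wq = Lq/λ = 6.28215/58.16 = 0.10801 hr
W = Wq + 1/μ = 0.10801 + 0.09242 = 0.20044 hr

Final: 0.20044 hr


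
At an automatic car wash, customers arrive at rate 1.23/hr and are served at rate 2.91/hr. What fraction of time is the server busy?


ρ = λ/μ = 1.23/2.91 = 0.4227

Final: 0.4227


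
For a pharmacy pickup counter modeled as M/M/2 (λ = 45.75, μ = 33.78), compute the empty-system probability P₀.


a = λ/μ = 45.75/33.78 = 1.3544; ρ = a/c = 0.6772
Σ_{k=0}^{1} a^k/k! (terms k=0..1) = 1.00000 + 1.35435 = 2.35435
Tail: a^2/(2!(1−ρ)) = 1.83427/(2·0.3228) = 2.84097
P₀ = 1/(2.35435 + 2.84097) = 1/5.19532 = 0.192481

Final: 0.192481


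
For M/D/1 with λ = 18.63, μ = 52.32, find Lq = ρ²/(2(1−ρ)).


ρ = 18.63/52.32 = 0.3561
M/D/1: Lq = ρ²/(2(1−ρ)) = 0.1268/(2·0.6439) = 0.09845

Final: 0.09845


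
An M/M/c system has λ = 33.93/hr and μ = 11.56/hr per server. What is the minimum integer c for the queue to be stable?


Stability requires cμ > λ ⇔ c > λ/μ.
λ/μ = 33.93/11.56 = 2.9351
Minimum integer c = ⌊2.9351⌋ + 1 = 3
Check: 3·11.56 = 34.68 > 33.93, while 2·11.56 = 23.12 ≤ 33.93

Final: 3 servers


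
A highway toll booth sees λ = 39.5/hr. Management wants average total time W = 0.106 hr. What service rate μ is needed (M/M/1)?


W = 1/(μ−λ) ⇒ μ − λ = 1/W = 1/0.106 = 9.4340
μ = λ + 1/W = 39.5 + 9.4340 = 48.9340 per hr

Final: 48.9340 /hr


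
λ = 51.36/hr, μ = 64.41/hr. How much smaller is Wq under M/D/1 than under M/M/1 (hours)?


ρ = 51.36/64.41 = 0.7974
Wq(M/M/1) = ρ/(μ−λ) = 0.7974/13.05 = 0.06110 hr
Wq(M/D/1) = ρ/(2(μ−λ)) = 0.03055 hr
Savings = 0.06110 − 0.03055 = 0.03055 hr

Final: 0.03055 hr


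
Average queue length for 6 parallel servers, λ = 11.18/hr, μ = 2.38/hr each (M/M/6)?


a = λ/μ = 4.6975; ρ = a/6 = 0.7829
P₀ = 0.007037
Lq = P₀·a^c·ρ / (c!·(1−ρ)²) = 0.007037·10744.57097·0.7829/(720·0.04713)
= 1.74468

Final: 1.74468


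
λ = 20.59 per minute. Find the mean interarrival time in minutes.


Mean interarrival time = 1/λ = 1/20.59 minute = 0.04857 minute
In minutes: 0.04857 × 1 = 0.04857 min

Final: 0.04857 min


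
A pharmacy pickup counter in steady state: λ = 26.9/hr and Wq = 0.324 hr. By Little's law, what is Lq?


Lq = λWq = 26.9·0.324 = 8.7156

Final: 8.7156


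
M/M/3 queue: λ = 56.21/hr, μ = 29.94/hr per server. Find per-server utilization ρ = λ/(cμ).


ρ = λ/(cμ) = 56.21/(3·29.94) = 56.21/89.82 = 0.6258

Final: 0.6258


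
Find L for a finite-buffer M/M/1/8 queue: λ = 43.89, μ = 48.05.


ρ = 43.89/48.05 = 0.9134
L = ρ[1 − (K+1)ρ^K + Kρ^(K+1)] / [(1−ρ)(1−ρ^(K+1))]
Numerator: 0.9134·(1 − 9·0.484593 + 8·0.442639) = 0.164207
Denominator: (0.08658)·(0.557361) = 0.048254
L = 0.164207/0.048254 = 3.4030

Final: 3.4030


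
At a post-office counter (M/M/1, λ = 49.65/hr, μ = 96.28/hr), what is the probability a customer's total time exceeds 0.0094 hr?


W ~ Exponential(μ−λ) for M/M/1.
μ − λ = 96.28 − 49.65 = 46.6300
P(W > t) = e^{−(μ−λ)t} = e^{−0.4383} = 0.645118

Final: 0.645118


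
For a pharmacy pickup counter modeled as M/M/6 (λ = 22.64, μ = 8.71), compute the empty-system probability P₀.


a = λ/μ = 22.64/8.71 = 2.5993; ρ = a/c = 0.4332
Σ_{k=0}^{5} a^k/k! (terms k=0..5) = 1.00000 + 2.59931 + 3.37821 + 2.92701 + 1.90205 + 0.98880 = 12.79538
Tail: a^6/(6!(1−ρ)) = 308.42502/(720·0.5668) = 0.75579
P₀ = 1/(12.79538 + 0.75579) = 1/13.55117 = 0.073794

Final: 0.073794
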